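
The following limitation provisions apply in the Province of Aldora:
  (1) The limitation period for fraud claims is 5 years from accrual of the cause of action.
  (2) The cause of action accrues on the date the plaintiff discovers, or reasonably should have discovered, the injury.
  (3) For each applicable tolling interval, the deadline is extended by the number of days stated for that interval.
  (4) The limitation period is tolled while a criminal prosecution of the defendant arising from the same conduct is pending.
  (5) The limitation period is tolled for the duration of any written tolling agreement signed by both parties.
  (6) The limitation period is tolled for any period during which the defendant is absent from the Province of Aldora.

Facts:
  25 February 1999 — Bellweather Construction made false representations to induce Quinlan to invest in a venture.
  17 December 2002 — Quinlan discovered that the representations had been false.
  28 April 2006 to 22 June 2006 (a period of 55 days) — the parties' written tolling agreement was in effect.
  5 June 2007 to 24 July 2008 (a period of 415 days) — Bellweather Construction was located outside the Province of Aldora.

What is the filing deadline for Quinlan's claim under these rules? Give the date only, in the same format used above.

Under the discovery rule, the claim accrued on 17 December 2002, when Quinlan discovered the injury — not on the 25 February 1999 date of the underlying act.
5 years from 17 December 2002 is 17 December 2007.
The period was tolled for 55 days by the written tolling agreement (28 April 2006 to 22 June 2006), pushing the deadline to 10 February 2008.
The period was tolled for 415 days by the defendant's absence from the jurisdiction (5 June 2007 to 24 July 2008), pushing the deadline to 31 March 2009.

31 March 2009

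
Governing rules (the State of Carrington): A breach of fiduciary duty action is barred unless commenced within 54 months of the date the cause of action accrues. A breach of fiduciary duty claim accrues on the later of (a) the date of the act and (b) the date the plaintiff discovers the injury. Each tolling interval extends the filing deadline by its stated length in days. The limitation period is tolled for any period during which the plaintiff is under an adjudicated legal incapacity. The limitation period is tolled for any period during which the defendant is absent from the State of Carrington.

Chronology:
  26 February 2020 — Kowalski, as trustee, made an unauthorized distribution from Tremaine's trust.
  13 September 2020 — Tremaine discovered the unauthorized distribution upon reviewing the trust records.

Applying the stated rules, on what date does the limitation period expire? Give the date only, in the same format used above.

13 March 2025

Taking the later of the act (26 February 2020) and discovery (13 September 2020), the claim accrued on 13 September 2020.
Adding the 54 months base period to 13 September 2020 gives a deadline of 13 March 2025, before any tolling.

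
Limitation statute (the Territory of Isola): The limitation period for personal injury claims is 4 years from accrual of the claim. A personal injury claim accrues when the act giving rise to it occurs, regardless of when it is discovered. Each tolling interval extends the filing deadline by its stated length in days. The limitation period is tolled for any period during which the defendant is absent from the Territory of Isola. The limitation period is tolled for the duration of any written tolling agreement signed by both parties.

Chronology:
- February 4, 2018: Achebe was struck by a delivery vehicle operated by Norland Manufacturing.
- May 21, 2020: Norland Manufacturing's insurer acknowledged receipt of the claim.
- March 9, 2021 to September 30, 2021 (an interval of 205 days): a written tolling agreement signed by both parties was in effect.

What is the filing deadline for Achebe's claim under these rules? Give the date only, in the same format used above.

August 28, 2022

The claim accrued on February 4, 2018, when the wrongful act occurred.
The untolled deadline — 4 years after February 4, 2018 — is February 4, 2022.
The period was tolled for 205 days by the written tolling agreement (March 9, 2021 to September 30, 2021), pushing the deadline to August 28, 2022.
The other events in the timeline have no effect on the limitation period under the stated rules.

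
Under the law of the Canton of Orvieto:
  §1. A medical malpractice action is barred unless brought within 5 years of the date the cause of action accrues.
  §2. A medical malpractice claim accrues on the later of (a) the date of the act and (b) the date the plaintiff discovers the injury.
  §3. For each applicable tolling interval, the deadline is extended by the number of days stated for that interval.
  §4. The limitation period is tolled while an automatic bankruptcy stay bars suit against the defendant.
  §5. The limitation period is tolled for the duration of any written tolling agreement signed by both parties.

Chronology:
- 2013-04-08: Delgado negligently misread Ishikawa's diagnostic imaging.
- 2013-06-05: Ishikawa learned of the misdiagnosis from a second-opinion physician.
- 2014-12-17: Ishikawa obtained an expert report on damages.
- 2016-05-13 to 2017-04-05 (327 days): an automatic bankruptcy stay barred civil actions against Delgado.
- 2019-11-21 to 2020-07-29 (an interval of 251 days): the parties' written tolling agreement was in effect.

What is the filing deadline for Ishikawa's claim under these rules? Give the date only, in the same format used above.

Taking the later of the act (2013-04-08) and discovery (2013-06-05), the claim accrued on 2013-06-05.
The untolled deadline — 5 years after 2013-06-05 — is 2018-06-05.
Because the automatic bankruptcy stay ran from 2016-05-13 to 2017-04-05, the deadline is extended by 327 days to 2019-04-28.
The written tolling agreement starting 2019-11-21 came too late — the period had run on 2019-04-28 — and so does not extend the deadline.
None of the other events listed affects the running of the period under the stated rules.

2019-04-28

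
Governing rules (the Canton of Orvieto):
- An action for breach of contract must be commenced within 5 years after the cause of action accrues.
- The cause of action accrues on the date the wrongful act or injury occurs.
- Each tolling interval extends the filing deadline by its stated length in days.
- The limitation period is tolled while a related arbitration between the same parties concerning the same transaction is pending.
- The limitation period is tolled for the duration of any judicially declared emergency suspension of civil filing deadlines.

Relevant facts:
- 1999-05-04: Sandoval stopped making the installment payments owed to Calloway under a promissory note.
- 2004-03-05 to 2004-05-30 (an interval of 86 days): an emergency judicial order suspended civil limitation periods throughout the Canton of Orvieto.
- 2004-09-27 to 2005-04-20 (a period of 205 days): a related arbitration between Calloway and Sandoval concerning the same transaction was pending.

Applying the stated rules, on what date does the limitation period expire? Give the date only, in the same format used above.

The claim accrued on 1999-05-04, when the wrongful act occurred.
The untolled deadline — 5 years after 1999-05-04 — is 2004-05-04.
Because the emergency suspension of filing deadlines ran from 2004-03-05 to 2004-05-30, the deadline is extended by 86 days to 2004-07-29.
The pending related arbitration starting 2004-09-27 came too late — the period had run on 2004-07-29 — and so does not extend the deadline.

2004-07-29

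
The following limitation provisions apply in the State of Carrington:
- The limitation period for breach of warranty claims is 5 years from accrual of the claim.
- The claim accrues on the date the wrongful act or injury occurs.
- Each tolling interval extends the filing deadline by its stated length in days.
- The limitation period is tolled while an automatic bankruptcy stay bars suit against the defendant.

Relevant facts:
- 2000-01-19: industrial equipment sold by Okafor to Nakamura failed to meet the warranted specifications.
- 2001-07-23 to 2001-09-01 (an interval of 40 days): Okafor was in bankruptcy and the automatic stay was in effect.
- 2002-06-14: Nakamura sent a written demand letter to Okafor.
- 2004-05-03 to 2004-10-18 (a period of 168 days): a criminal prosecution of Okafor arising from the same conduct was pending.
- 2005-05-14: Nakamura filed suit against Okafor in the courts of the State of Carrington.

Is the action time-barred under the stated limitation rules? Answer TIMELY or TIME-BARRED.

The claim accrued on 2000-01-19, when the wrongful act occurred.
Adding the 5 years base period to 2000-01-19 gives a deadline of 2005-01-19, before any tolling.
Because the automatic bankruptcy stay ran from 2001-07-23 to 2001-09-01, the deadline is extended by 40 days to 2005-02-28.
No stated provision tolls the period for a criminal prosecution, so the interval from 2004-05-03 to 2004-10-18 has no effect on the deadline.
The other events in the timeline have no effect on the limitation period under the stated rules.
Nakamura filed on 2005-05-14, after the 2005-02-28 deadline, so the action is time-barred.

TIME-BARRED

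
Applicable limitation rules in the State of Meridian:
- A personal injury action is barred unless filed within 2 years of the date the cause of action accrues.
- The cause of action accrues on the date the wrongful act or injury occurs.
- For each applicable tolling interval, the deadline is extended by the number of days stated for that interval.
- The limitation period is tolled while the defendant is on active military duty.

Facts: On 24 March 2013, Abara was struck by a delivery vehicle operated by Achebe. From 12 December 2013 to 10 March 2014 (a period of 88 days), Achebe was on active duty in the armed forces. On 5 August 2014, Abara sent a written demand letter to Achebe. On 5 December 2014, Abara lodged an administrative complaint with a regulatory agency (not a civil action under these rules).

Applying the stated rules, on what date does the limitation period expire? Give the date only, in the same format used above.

The cause of action accrued on 24 March 2013, the date of the act.
2 years from 24 March 2013 is 24 March 2015.
The period was tolled for 88 days by the defendant's active military service (12 December 2013 to 10 March 2014), pushing the deadline to 20 June 2015.
Nothing else in the chronology tolls or restarts the period.

20 June 2015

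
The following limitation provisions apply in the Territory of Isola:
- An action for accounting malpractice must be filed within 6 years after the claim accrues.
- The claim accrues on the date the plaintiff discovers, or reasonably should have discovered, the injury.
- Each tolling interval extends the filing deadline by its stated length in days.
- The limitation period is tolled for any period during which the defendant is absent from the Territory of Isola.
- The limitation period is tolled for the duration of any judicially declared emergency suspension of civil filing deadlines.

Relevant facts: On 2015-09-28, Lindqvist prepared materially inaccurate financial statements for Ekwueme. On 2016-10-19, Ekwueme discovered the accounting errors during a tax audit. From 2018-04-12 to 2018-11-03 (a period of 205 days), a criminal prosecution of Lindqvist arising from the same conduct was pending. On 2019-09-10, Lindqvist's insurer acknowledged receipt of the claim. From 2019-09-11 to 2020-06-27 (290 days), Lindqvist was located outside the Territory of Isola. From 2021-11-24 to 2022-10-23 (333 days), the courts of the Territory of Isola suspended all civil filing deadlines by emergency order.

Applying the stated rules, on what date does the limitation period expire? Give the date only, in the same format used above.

Under the discovery rule, the claim accrued on 2016-10-19, when Ekwueme discovered the injury — not on the 2015-09-28 date of the underlying act.
6 years from 2016-10-19 is 2022-10-19.
The period was tolled for 290 days by the defendant's absence from the jurisdiction (2019-09-11 to 2020-06-27), pushing the deadline to 2023-08-05.
The emergency suspension of filing deadlines from 2021-11-24 to 2022-10-23 tolled the period for 333 days, extending the deadline to 2024-07-03.
Although a criminal prosecution ran from 2018-04-12 to 2018-11-03, the stated rules do not make that a tolling event, so it is disregarded.
Nothing else in the chronology tolls or restarts the period.

2024-07-03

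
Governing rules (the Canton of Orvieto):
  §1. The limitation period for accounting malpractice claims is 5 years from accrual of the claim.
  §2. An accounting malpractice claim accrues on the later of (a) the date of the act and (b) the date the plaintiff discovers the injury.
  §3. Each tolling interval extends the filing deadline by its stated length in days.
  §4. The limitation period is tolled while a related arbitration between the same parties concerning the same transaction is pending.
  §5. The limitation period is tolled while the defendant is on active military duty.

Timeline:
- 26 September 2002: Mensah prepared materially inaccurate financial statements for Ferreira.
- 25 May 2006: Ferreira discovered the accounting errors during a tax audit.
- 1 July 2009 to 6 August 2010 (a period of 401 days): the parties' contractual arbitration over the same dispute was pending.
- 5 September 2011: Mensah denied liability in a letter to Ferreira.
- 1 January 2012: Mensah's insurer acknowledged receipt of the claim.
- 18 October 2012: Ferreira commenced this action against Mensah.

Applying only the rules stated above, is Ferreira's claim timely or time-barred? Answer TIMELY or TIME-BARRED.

The claim accrued on 25 May 2006 — the later of the 26 September 2002 act and the 25 May 2006 discovery.
The untolled deadline — 5 years after 25 May 2006 — is 25 May 2011.
The pending related arbitration from 1 July 2009 to 6 August 2010 tolled the period for 401 days, extending the deadline to 29 June 2012.
The other events in the timeline have no effect on the limitation period under the stated rules.
The 18 October 2012 filing falls after the 29 June 2012 deadline; the claim is time-barred.

TIME-BARRED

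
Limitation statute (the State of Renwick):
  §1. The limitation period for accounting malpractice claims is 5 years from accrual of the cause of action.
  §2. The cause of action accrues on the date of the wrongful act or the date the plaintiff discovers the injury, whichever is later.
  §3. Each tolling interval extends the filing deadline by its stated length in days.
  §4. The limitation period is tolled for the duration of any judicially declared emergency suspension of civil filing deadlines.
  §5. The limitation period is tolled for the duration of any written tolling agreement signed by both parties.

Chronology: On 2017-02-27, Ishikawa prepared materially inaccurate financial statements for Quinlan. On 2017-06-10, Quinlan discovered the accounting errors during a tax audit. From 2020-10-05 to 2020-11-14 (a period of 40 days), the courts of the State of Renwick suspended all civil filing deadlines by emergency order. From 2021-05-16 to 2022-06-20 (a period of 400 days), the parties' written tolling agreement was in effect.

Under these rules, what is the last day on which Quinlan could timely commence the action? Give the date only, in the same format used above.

2023-08-24

Taking the later of the act (2017-02-27) and discovery (2017-06-10), the claim accrued on 2017-06-10.
The untolled deadline — 5 years after 2017-06-10 — is 2022-06-10.
The period was tolled for 40 days by the emergency suspension of filing deadlines (2020-10-05 to 2020-11-14), pushing the deadline to 2022-07-20.
Because the written tolling agreement ran from 2021-05-16 to 2022-06-20, the deadline is extended by 400 days to 2023-08-24.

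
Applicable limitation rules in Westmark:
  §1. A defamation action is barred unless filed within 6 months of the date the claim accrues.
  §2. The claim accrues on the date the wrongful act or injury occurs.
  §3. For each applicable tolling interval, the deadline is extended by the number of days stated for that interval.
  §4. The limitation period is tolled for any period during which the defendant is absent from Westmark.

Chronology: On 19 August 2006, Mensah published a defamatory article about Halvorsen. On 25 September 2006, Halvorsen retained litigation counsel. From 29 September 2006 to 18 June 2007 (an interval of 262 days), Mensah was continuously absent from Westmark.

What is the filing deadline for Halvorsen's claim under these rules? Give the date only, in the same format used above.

The limitation period began to run on 19 August 2006.
The untolled deadline — 6 months after 19 August 2006 — is 19 February 2007.
The period was tolled for 262 days by the defendant's absence from the jurisdiction (29 September 2006 to 18 June 2007), pushing the deadline to 8 November 2007.
Nothing else in the chronology tolls or restarts the period.

8 November 2007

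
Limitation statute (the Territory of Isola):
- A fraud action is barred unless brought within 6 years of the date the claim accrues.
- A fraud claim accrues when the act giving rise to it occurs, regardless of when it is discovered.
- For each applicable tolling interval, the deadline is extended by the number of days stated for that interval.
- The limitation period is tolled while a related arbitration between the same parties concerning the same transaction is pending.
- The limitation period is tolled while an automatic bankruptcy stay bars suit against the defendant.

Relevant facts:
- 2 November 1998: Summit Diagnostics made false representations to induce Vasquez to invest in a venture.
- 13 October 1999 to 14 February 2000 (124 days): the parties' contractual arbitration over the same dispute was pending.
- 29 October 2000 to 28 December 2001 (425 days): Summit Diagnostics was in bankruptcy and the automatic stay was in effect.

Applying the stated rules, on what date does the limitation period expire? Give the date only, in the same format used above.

The limitation period began to run on 2 November 1998.
6 years from 2 November 1998 is 2 November 2004.
The pending related arbitration from 13 October 1999 to 14 February 2000 tolled the period for 124 days, extending the deadline to 6 March 2005.
Because the automatic bankruptcy stay ran from 29 October 2000 to 28 December 2001, the deadline is extended by 425 days to 5 May 2006.

5 May 2006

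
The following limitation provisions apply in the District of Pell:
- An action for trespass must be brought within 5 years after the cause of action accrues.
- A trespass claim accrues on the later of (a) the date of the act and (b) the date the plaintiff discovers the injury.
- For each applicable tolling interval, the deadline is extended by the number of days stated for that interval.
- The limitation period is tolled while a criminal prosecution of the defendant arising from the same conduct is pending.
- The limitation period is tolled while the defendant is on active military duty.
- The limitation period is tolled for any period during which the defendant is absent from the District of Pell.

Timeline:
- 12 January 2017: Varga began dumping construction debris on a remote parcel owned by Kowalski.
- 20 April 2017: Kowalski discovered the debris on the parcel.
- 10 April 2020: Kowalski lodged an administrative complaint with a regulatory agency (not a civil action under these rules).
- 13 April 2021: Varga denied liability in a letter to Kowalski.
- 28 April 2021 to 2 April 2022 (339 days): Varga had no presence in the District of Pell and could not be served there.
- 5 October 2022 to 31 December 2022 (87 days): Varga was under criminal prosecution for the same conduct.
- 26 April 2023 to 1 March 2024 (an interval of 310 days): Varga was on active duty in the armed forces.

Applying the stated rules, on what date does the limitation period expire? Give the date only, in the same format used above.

Because discovery on 20 April 2017 post-dates the 12 January 2017 act, accrual under the later-of rule falls on 20 April 2017.
Adding the 5 years base period to 20 April 2017 gives a deadline of 20 April 2022, before any tolling.
The period was tolled for 339 days by the defendant's absence from the jurisdiction (28 April 2021 to 2 April 2022), pushing the deadline to 25 March 2023.
The period was tolled for 87 days by the pending criminal prosecution (5 October 2022 to 31 December 2022), pushing the deadline to 20 June 2023.
The period was tolled for 310 days by the defendant's active military service (26 April 2023 to 1 March 2024), pushing the deadline to 25 April 2024.
The other events in the timeline have no effect on the limitation period under the stated rules.

25 April 2024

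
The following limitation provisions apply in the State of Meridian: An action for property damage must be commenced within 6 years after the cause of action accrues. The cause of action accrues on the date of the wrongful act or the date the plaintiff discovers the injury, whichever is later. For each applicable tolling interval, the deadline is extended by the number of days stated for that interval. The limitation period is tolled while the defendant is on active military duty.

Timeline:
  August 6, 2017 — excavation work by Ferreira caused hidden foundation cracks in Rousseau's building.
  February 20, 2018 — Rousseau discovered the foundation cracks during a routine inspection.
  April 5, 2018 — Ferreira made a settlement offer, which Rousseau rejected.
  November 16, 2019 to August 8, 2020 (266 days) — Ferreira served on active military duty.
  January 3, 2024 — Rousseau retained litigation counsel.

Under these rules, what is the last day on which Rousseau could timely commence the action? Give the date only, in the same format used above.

November 12, 2024

Taking the later of the act (August 6, 2017) and discovery (February 20, 2018), the claim accrued on February 20, 2018.
6 years from February 20, 2018 is February 20, 2024.
The period was tolled for 266 days by the defendant's active military service (November 16, 2019 to August 8, 2020), pushing the deadline to November 12, 2024.
None of the other events listed affects the running of the period under the stated rules.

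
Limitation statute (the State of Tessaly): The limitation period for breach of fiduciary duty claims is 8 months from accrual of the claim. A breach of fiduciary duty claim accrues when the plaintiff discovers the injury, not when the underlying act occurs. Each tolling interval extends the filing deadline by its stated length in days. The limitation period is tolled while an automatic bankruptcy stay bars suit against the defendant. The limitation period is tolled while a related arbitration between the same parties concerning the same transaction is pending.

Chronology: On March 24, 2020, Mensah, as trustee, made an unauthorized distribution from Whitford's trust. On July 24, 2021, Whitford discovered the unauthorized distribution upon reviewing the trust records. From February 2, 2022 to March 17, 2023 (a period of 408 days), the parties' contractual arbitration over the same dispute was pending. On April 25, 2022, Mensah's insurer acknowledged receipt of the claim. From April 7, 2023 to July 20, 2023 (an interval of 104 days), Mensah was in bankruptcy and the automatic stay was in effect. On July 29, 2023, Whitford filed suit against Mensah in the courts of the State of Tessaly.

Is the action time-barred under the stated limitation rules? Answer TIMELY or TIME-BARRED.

TIMELY

Accrual is tied to discovery, so the period began on July 24, 2021 rather than on March 24, 2020 when the act occurred.
8 months from July 24, 2021 is March 24, 2022.
The pending related arbitration from February 2, 2022 to March 17, 2023 tolled the period for 408 days, extending the deadline to May 6, 2023.
The automatic bankruptcy stay from April 7, 2023 to July 20, 2023 tolled the period for 104 days, extending the deadline to August 18, 2023.
None of the other events listed affects the running of the period under the stated rules.
Filing on July 29, 2023 beat the August 18, 2023 deadline — the action is timely.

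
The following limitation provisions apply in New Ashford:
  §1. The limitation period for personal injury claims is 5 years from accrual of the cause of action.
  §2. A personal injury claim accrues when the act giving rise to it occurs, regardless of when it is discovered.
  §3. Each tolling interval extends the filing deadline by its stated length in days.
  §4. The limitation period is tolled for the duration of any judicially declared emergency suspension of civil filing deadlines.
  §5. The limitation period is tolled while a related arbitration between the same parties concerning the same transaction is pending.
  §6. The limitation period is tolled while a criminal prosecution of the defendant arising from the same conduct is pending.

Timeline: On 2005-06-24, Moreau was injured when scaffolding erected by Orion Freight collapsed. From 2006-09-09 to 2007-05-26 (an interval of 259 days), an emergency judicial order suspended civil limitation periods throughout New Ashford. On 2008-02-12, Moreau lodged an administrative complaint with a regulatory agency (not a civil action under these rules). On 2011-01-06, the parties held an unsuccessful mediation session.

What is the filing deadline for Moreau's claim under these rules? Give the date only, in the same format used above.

2011-03-10

The cause of action accrued on 2005-06-24, the date of the act.
The untolled deadline — 5 years after 2005-06-24 — is 2010-06-24.
The emergency suspension of filing deadlines from 2006-09-09 to 2007-05-26 tolled the period for 259 days, extending the deadline to 2011-03-10.
The other events in the timeline have no effect on the limitation period under the stated rules.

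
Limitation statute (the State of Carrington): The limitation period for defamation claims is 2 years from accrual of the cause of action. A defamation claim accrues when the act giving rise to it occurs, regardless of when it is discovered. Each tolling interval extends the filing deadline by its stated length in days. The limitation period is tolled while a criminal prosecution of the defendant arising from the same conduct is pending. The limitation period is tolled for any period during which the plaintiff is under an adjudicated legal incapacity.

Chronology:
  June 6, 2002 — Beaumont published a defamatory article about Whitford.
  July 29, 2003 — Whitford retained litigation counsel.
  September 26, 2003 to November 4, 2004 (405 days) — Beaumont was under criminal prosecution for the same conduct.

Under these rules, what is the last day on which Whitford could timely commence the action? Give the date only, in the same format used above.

July 16, 2005

The limitation period began to run on June 6, 2002.
2 years from June 6, 2002 is June 6, 2004.
Because the pending criminal prosecution ran from September 26, 2003 to November 4, 2004, the deadline is extended by 405 days to July 16, 2005.
The other events in the timeline have no effect on the limitation period under the stated rules.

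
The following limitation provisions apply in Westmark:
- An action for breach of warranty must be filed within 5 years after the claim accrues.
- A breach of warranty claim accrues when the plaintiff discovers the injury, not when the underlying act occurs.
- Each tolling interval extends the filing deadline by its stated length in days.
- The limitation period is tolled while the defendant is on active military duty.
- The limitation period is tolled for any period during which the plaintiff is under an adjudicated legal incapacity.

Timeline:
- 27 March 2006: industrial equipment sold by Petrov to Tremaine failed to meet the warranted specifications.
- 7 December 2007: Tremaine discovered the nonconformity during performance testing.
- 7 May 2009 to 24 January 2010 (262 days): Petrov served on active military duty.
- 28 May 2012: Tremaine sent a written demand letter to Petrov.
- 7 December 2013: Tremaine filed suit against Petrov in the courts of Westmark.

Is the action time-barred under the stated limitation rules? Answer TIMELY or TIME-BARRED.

TIME-BARRED

Accrual is tied to discovery, so the period began on 7 December 2007 rather than on 27 March 2006 when the act occurred.
5 years from 7 December 2007 is 7 December 2012.
Because the defendant's active military service ran from 7 May 2009 to 24 January 2010, the deadline is extended by 262 days to 26 August 2013.
Nothing else in the chronology tolls or restarts the period.
Filing on 7 December 2013 missed the 26 August 2013 deadline — the action is time-barred.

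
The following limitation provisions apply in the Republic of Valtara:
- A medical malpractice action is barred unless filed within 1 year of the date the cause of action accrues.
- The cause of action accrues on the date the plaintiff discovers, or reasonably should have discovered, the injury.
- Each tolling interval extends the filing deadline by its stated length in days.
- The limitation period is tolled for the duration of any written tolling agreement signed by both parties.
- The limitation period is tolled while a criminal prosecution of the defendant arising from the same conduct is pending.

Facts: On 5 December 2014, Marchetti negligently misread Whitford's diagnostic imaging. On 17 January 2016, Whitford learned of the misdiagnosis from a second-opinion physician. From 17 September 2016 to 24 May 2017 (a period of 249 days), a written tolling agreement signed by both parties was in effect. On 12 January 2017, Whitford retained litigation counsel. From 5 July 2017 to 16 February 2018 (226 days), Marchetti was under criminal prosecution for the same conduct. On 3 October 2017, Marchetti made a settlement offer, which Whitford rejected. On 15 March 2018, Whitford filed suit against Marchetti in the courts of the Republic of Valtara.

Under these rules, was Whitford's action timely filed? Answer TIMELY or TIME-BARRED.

TIMELY

The claim did not accrue until Whitford discovered the injury on 17 January 2016; the 5 December 2014 act date does not start the clock under the stated rule.
Adding the 1 year base period to 17 January 2016 gives a deadline of 17 January 2017, before any tolling.
The period was tolled for 249 days by the written tolling agreement (17 September 2016 to 24 May 2017), pushing the deadline to 23 September 2017.
The pending criminal prosecution from 5 July 2017 to 16 February 2018 tolled the period for 226 days, extending the deadline to 7 May 2018.
None of the other events listed affects the running of the period under the stated rules.
Filing on 15 March 2018 beat the 7 May 2018 deadline — the action is timely.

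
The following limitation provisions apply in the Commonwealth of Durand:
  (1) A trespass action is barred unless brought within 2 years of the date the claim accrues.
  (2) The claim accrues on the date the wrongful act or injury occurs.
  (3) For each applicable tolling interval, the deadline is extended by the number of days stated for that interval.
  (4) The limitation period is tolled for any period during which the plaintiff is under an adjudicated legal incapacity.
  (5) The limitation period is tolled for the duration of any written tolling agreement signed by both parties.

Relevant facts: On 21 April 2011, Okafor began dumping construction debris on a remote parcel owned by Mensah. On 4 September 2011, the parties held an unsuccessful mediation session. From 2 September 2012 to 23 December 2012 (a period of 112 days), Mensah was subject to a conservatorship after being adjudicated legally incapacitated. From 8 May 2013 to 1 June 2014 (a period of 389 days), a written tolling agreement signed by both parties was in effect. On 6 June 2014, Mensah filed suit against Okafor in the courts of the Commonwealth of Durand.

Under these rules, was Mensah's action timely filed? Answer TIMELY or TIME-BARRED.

The claim accrued on 21 April 2011, the date of the act.
The untolled deadline — 2 years after 21 April 2011 — is 21 April 2013.
The period was tolled for 112 days by the plaintiff's legal incapacity (2 September 2012 to 23 December 2012), pushing the deadline to 11 August 2013.
The period was tolled for 389 days by the written tolling agreement (8 May 2013 to 1 June 2014), pushing the deadline to 4 September 2014.
None of the other events listed affects the running of the period under the stated rules.
The 6 June 2014 filing precedes the 4 September 2014 deadline; the claim is timely.

TIMELY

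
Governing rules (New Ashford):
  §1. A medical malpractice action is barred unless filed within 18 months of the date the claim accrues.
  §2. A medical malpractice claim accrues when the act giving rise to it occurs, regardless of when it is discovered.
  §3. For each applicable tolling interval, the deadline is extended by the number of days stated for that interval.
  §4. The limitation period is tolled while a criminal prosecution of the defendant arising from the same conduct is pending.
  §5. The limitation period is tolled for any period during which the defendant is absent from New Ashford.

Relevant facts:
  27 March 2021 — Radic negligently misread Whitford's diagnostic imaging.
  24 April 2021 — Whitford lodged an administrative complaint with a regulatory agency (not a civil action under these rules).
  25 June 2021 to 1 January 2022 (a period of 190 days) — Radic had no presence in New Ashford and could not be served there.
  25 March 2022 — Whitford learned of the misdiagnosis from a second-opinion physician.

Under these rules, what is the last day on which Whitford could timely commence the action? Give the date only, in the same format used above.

5 April 2023

The claim accrued on 27 March 2021, when the wrongful act occurred; under the stated occurrence rule the 25 March 2022 discovery does not delay accrual.
The untolled deadline — 18 months after 27 March 2021 — is 27 September 2022.
Because the defendant's absence from the jurisdiction ran from 25 June 2021 to 1 January 2022, the deadline is extended by 190 days to 5 April 2023.
Nothing else in the chronology tolls or restarts the period.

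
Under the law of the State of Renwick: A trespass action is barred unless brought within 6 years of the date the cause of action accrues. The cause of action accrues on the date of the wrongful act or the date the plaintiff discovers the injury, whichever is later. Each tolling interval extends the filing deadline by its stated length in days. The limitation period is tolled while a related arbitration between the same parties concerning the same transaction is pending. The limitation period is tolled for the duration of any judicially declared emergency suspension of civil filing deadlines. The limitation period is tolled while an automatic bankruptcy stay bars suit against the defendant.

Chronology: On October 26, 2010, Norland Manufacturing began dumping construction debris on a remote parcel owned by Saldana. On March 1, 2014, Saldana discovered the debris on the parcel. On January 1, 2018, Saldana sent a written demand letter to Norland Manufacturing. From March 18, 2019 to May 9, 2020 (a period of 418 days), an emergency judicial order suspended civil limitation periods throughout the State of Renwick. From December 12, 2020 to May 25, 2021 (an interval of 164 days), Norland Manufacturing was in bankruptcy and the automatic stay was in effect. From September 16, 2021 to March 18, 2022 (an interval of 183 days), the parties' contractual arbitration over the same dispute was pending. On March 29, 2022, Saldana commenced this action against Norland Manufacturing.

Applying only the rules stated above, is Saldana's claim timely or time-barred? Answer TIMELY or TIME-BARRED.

TIMELY

Taking the later of the act (October 26, 2010) and discovery (March 1, 2014), the claim accrued on March 1, 2014.
The untolled deadline — 6 years after March 1, 2014 — is March 1, 2020.
Because the emergency suspension of filing deadlines ran from March 18, 2019 to May 9, 2020, the deadline is extended by 418 days to April 23, 2021.
The automatic bankruptcy stay from December 12, 2020 to May 25, 2021 tolled the period for 164 days, extending the deadline to October 4, 2021.
The period was tolled for 183 days by the pending related arbitration (September 16, 2021 to March 18, 2022), pushing the deadline to April 5, 2022.
Nothing else in the chronology tolls or restarts the period.
Filing on March 29, 2022 beat the April 5, 2022 deadline — the action is timely.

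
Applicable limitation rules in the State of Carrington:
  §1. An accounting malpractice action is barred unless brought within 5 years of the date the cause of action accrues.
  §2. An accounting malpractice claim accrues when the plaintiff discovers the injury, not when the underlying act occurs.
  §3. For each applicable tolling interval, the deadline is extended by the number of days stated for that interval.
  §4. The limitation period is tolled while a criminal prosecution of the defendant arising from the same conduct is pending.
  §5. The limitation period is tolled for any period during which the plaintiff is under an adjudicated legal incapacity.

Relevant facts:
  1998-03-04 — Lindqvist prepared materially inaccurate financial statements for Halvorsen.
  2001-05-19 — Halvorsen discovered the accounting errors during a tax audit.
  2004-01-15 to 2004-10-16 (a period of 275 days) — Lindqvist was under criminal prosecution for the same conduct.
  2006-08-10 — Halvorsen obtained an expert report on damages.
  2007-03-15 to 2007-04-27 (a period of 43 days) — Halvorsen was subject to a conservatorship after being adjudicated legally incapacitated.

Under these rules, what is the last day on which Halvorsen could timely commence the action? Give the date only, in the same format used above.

2007-02-18

The claim did not accrue until Halvorsen discovered the injury on 2001-05-19; the 1998-03-04 act date does not start the clock under the stated rule.
The untolled deadline — 5 years after 2001-05-19 — is 2006-05-19.
The period was tolled for 275 days by the pending criminal prosecution (2004-01-15 to 2004-10-16), pushing the deadline to 2007-02-18.
The plaintiff's legal incapacity from 2007-03-15 to 2007-04-27 began after the period had already run on 2007-02-18, so it has no tolling effect.
The other events in the timeline have no effect on the limitation period under the stated rules.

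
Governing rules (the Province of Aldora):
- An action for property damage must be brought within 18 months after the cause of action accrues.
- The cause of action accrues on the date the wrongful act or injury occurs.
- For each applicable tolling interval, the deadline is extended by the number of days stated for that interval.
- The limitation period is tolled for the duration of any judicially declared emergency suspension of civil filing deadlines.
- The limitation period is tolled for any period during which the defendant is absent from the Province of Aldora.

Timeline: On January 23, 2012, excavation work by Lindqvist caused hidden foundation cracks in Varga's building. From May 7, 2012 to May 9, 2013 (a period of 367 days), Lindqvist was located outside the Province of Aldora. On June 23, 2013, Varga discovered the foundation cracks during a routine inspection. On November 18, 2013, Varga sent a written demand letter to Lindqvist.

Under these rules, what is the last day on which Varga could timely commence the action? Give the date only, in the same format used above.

Because the rule ties accrual to occurrence, the claim accrued on January 23, 2012, not on the June 23, 2013 discovery date.
The untolled deadline — 18 months after January 23, 2012 — is July 23, 2013.
The defendant's absence from the jurisdiction from May 7, 2012 to May 9, 2013 tolled the period for 367 days, extending the deadline to July 25, 2014.
Nothing else in the chronology tolls or restarts the period.

July 25, 2014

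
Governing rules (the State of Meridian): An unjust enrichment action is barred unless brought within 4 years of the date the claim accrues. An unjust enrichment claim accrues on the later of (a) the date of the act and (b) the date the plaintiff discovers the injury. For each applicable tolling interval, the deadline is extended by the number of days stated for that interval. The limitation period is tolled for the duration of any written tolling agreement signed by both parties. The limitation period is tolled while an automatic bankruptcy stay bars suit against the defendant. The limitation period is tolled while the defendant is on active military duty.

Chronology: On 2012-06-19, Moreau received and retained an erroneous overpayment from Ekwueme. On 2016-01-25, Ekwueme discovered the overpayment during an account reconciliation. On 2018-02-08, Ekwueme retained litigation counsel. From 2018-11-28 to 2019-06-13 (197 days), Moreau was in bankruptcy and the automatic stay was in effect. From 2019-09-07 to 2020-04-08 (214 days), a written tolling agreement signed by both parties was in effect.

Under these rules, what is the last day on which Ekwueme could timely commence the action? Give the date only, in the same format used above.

The claim accrued on 2016-01-25 — the later of the 2012-06-19 act and the 2016-01-25 discovery.
4 years from 2016-01-25 is 2020-01-25.
The period was tolled for 197 days by the automatic bankruptcy stay (2018-11-28 to 2019-06-13), pushing the deadline to 2020-08-09.
Because the written tolling agreement ran from 2019-09-07 to 2020-04-08, the deadline is extended by 214 days to 2021-03-11.
The other events in the timeline have no effect on the limitation period under the stated rules.

2021-03-11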